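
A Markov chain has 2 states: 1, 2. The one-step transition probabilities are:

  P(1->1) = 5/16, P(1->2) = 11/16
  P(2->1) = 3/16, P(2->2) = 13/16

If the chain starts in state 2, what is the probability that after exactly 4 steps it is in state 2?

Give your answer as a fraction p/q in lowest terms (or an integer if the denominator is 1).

Answer: 6437/8192

Derivation:
Computing P^4 by repeated multiplication:
P^1 =
  1: [5/16, 11/16]
  2: [3/16, 13/16]
P^2 =
  1: [29/128, 99/128]
  2: [27/128, 101/128]
P^3 =
  1: [221/1024, 803/1024]
  2: [219/1024, 805/1024]
P^4 =
  1: [1757/8192, 6435/8192]
  2: [1755/8192, 6437/8192]

(P^4)[2 -> 2] = 6437/8192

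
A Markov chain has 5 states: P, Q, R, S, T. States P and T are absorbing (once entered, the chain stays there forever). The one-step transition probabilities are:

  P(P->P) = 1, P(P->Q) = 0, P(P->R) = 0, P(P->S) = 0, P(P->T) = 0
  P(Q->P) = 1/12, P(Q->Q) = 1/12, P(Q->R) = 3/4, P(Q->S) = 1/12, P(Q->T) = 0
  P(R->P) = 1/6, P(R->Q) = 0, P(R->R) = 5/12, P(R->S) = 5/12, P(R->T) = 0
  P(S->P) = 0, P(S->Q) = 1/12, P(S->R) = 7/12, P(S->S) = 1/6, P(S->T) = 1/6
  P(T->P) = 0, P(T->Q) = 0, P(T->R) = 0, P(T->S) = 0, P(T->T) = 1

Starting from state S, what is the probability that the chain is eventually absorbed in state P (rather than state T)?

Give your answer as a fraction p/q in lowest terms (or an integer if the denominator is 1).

Answer: 179/333

Derivation:
Let a_i = P(absorbed in P | start in state i).
Boundary conditions: a_P = 1, a_T = 0.
For each transient state i, a_i = sum_j P(i->j) * a_j:
  a_Q = 1/12*a_P + 1/12*a_Q + 3/4*a_R + 1/12*a_S + 0*a_T
  a_R = 1/6*a_P + 0*a_Q + 5/12*a_R + 5/12*a_S + 0*a_T
  a_S = 0*a_P + 1/12*a_Q + 7/12*a_R + 1/6*a_S + 1/6*a_T

Substituting a_P = 1 and a_T = 0, rearrange to (I - Q) a = r where r[i] = P(i -> P):
  [11/12, -3/4, -1/12] . (a_Q, a_R, a_S) = 1/12
  [0, 7/12, -5/12] . (a_Q, a_R, a_S) = 1/6
  [-1/12, -7/12, 5/6] . (a_Q, a_R, a_S) = 0

Solving yields:
  a_Q = 229/333
  a_R = 223/333
  a_S = 179/333

Starting state is S, so the absorption probability is a_S = 179/333.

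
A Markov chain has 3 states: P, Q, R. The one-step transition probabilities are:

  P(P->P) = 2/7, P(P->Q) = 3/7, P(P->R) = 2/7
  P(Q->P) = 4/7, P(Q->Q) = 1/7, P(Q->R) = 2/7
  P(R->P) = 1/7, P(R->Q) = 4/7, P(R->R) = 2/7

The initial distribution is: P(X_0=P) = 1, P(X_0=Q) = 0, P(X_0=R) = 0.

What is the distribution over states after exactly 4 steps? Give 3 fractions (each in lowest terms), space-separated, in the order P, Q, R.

Propagating the distribution step by step (d_{t+1} = d_t * P):
d_0 = (P=1, Q=0, R=0)
  d_1[P] = 1*2/7 + 0*4/7 + 0*1/7 = 2/7
  d_1[Q] = 1*3/7 + 0*1/7 + 0*4/7 = 3/7
  d_1[R] = 1*2/7 + 0*2/7 + 0*2/7 = 2/7
d_1 = (P=2/7, Q=3/7, R=2/7)
  d_2[P] = 2/7*2/7 + 3/7*4/7 + 2/7*1/7 = 18/49
  d_2[Q] = 2/7*3/7 + 3/7*1/7 + 2/7*4/7 = 17/49
  d_2[R] = 2/7*2/7 + 3/7*2/7 + 2/7*2/7 = 2/7
d_2 = (P=18/49, Q=17/49, R=2/7)
  d_3[P] = 18/49*2/7 + 17/49*4/7 + 2/7*1/7 = 118/343
  d_3[Q] = 18/49*3/7 + 17/49*1/7 + 2/7*4/7 = 127/343
  d_3[R] = 18/49*2/7 + 17/49*2/7 + 2/7*2/7 = 2/7
d_3 = (P=118/343, Q=127/343, R=2/7)
  d_4[P] = 118/343*2/7 + 127/343*4/7 + 2/7*1/7 = 842/2401
  d_4[Q] = 118/343*3/7 + 127/343*1/7 + 2/7*4/7 = 873/2401
  d_4[R] = 118/343*2/7 + 127/343*2/7 + 2/7*2/7 = 2/7
d_4 = (P=842/2401, Q=873/2401, R=2/7)

Answer: 842/2401 873/2401 2/7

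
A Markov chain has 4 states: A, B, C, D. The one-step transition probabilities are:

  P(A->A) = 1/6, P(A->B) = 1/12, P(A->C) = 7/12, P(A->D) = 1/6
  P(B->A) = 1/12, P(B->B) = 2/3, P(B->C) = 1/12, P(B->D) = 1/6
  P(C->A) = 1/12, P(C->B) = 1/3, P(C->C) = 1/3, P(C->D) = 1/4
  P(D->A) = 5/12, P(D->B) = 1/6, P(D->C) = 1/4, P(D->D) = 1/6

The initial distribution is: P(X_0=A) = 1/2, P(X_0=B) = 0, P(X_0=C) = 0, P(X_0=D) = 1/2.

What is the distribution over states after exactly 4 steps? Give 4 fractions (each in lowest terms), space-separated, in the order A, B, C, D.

Propagating the distribution step by step (d_{t+1} = d_t * P):
d_0 = (A=1/2, B=0, C=0, D=1/2)
  d_1[A] = 1/2*1/6 + 0*1/12 + 0*1/12 + 1/2*5/12 = 7/24
  d_1[B] = 1/2*1/12 + 0*2/3 + 0*1/3 + 1/2*1/6 = 1/8
  d_1[C] = 1/2*7/12 + 0*1/12 + 0*1/3 + 1/2*1/4 = 5/12
  d_1[D] = 1/2*1/6 + 0*1/6 + 0*1/4 + 1/2*1/6 = 1/6
d_1 = (A=7/24, B=1/8, C=5/12, D=1/6)
  d_2[A] = 7/24*1/6 + 1/8*1/12 + 5/12*1/12 + 1/6*5/12 = 47/288
  d_2[B] = 7/24*1/12 + 1/8*2/3 + 5/12*1/3 + 1/6*1/6 = 79/288
  d_2[C] = 7/24*7/12 + 1/8*1/12 + 5/12*1/3 + 1/6*1/4 = 13/36
  d_2[D] = 7/24*1/6 + 1/8*1/6 + 5/12*1/4 + 1/6*1/6 = 29/144
d_2 = (A=47/288, B=79/288, C=13/36, D=29/144)
  d_3[A] = 47/288*1/6 + 79/288*1/12 + 13/36*1/12 + 29/144*5/12 = 21/128
  d_3[B] = 47/288*1/12 + 79/288*2/3 + 13/36*1/3 + 29/144*1/6 = 1211/3456
  d_3[C] = 47/288*7/12 + 79/288*1/12 + 13/36*1/3 + 29/144*1/4 = 499/1728
  d_3[D] = 47/288*1/6 + 79/288*1/6 + 13/36*1/4 + 29/144*1/6 = 85/432
d_3 = (A=21/128, B=1211/3456, C=499/1728, D=85/432)
  d_4[A] = 21/128*1/6 + 1211/3456*1/12 + 499/1728*1/12 + 85/432*5/12 = 6743/41472
  d_4[B] = 21/128*1/12 + 1211/3456*2/3 + 499/1728*1/3 + 85/432*1/6 = 15607/41472
  d_4[C] = 21/128*7/12 + 1211/3456*1/12 + 499/1728*1/3 + 85/432*1/4 = 2803/10368
  d_4[D] = 21/128*1/6 + 1211/3456*1/6 + 499/1728*1/4 + 85/432*1/6 = 3955/20736
d_4 = (A=6743/41472, B=15607/41472, C=2803/10368, D=3955/20736)

Answer: 6743/41472 15607/41472 2803/10368 3955/20736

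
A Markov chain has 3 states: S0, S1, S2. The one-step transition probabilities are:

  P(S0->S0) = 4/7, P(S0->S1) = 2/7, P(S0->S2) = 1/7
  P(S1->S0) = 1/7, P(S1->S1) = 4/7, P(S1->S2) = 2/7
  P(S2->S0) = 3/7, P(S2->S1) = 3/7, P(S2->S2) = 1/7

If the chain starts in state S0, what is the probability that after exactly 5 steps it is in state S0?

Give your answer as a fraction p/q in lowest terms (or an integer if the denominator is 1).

Computing P^5 by repeated multiplication:
P^1 =
  S0: [4/7, 2/7, 1/7]
  S1: [1/7, 4/7, 2/7]
  S2: [3/7, 3/7, 1/7]
P^2 =
  S0: [3/7, 19/49, 9/49]
  S1: [2/7, 24/49, 11/49]
  S2: [18/49, 3/7, 10/49]
P^3 =
  S0: [130/343, 145/343, 68/343]
  S1: [113/343, 157/343, 73/343]
  S2: [123/343, 150/343, 10/49]
P^4 =
  S0: [869/2401, 1044/2401, 488/2401]
  S1: [828/2401, 1073/2401, 500/2401]
  S2: [852/2401, 1056/2401, 493/2401]
P^5 =
  S0: [5984/16807, 1054/2401, 3445/16807]
  S1: [5885/16807, 152/343, 3474/16807]
  S2: [849/2401, 7407/16807, 3457/16807]

(P^5)[S0 -> S0] = 5984/16807

Answer: 5984/16807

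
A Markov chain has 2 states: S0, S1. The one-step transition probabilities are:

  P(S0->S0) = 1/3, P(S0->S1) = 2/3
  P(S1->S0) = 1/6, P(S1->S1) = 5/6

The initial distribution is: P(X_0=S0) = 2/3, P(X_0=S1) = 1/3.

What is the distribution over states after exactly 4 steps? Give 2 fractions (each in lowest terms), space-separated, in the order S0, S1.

Answer: 779/3888 3109/3888

Derivation:
Propagating the distribution step by step (d_{t+1} = d_t * P):
d_0 = (S0=2/3, S1=1/3)
  d_1[S0] = 2/3*1/3 + 1/3*1/6 = 5/18
  d_1[S1] = 2/3*2/3 + 1/3*5/6 = 13/18
d_1 = (S0=5/18, S1=13/18)
  d_2[S0] = 5/18*1/3 + 13/18*1/6 = 23/108
  d_2[S1] = 5/18*2/3 + 13/18*5/6 = 85/108
d_2 = (S0=23/108, S1=85/108)
  d_3[S0] = 23/108*1/3 + 85/108*1/6 = 131/648
  d_3[S1] = 23/108*2/3 + 85/108*5/6 = 517/648
d_3 = (S0=131/648, S1=517/648)
  d_4[S0] = 131/648*1/3 + 517/648*1/6 = 779/3888
  d_4[S1] = 131/648*2/3 + 517/648*5/6 = 3109/3888
d_4 = (S0=779/3888, S1=3109/3888)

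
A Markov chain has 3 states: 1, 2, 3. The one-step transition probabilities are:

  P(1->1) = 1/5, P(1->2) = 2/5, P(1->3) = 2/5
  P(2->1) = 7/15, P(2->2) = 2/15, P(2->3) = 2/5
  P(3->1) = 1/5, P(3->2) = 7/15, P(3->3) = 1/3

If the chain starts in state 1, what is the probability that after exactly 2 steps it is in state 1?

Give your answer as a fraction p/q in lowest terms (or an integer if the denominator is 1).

Answer: 23/75

Derivation:
Computing P^2 by repeated multiplication:
P^1 =
  1: [1/5, 2/5, 2/5]
  2: [7/15, 2/15, 2/5]
  3: [1/5, 7/15, 1/3]
P^2 =
  1: [23/75, 8/25, 28/75]
  2: [53/225, 88/225, 28/75]
  3: [73/225, 67/225, 17/45]

(P^2)[1 -> 1] = 23/75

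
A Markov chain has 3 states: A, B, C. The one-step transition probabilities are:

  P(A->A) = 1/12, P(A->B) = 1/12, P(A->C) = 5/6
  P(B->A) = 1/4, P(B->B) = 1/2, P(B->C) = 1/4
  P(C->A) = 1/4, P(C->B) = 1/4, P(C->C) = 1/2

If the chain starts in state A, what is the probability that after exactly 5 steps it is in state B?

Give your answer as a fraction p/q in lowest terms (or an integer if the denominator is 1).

Computing P^5 by repeated multiplication:
P^1 =
  A: [1/12, 1/12, 5/6]
  B: [1/4, 1/2, 1/4]
  C: [1/4, 1/4, 1/2]
P^2 =
  A: [17/72, 37/144, 73/144]
  B: [5/24, 1/3, 11/24]
  C: [5/24, 13/48, 25/48]
P^3 =
  A: [91/432, 475/1728, 889/1728]
  B: [31/144, 43/144, 35/72]
  C: [31/144, 163/576, 289/576]
P^4 =
  A: [557/2592, 5881/20736, 10399/20736]
  B: [185/864, 499/1728, 859/1728]
  C: [185/864, 1969/6912, 3463/6912]
P^5 =
  A: [3331/15552, 70939/248832, 124597/248832]
  B: [1111/5184, 5941/20736, 10351/20736]
  C: [1111/5184, 23683/82944, 41485/82944]

(P^5)[A -> B] = 70939/248832

Answer: 70939/248832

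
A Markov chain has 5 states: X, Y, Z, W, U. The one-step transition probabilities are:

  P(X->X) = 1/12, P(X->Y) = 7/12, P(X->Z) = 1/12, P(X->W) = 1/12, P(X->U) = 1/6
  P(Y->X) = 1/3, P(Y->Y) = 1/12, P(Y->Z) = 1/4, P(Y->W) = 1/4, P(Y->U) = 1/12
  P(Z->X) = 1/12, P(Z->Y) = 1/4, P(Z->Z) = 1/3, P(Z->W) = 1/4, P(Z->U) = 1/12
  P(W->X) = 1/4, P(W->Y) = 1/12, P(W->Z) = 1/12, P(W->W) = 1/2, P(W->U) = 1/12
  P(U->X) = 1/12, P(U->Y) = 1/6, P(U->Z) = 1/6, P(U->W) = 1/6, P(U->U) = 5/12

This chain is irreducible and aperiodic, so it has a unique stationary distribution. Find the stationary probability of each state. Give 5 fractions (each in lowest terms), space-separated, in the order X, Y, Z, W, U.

Answer: 2135/11633 2521/11633 2044/11633 3212/11633 1721/11633

Derivation:
The stationary distribution satisfies pi = pi * P, i.e.:
  pi_X = 1/12*pi_X + 1/3*pi_Y + 1/12*pi_Z + 1/4*pi_W + 1/12*pi_U
  pi_Y = 7/12*pi_X + 1/12*pi_Y + 1/4*pi_Z + 1/12*pi_W + 1/6*pi_U
  pi_Z = 1/12*pi_X + 1/4*pi_Y + 1/3*pi_Z + 1/12*pi_W + 1/6*pi_U
  pi_W = 1/12*pi_X + 1/4*pi_Y + 1/4*pi_Z + 1/2*pi_W + 1/6*pi_U
  pi_U = 1/6*pi_X + 1/12*pi_Y + 1/12*pi_Z + 1/12*pi_W + 5/12*pi_U
with normalization: pi_X + pi_Y + pi_Z + pi_W + pi_U = 1.

Using the first 4 balance equations plus normalization, the linear system A*pi = b is:
  [-11/12, 1/3, 1/12, 1/4, 1/12] . pi = 0
  [7/12, -11/12, 1/4, 1/12, 1/6] . pi = 0
  [1/12, 1/4, -2/3, 1/12, 1/6] . pi = 0
  [1/12, 1/4, 1/4, -1/2, 1/6] . pi = 0
  [1, 1, 1, 1, 1] . pi = 1

Solving yields:
  pi_X = 2135/11633
  pi_Y = 2521/11633
  pi_Z = 2044/11633
  pi_W = 3212/11633
  pi_U = 1721/11633

Verification (pi * P):
  2135/11633*1/12 + 2521/11633*1/3 + 2044/11633*1/12 + 3212/11633*1/4 + 1721/11633*1/12 = 2135/11633 = pi_X  (ok)
  2135/11633*7/12 + 2521/11633*1/12 + 2044/11633*1/4 + 3212/11633*1/12 + 1721/11633*1/6 = 2521/11633 = pi_Y  (ok)
  2135/11633*1/12 + 2521/11633*1/4 + 2044/11633*1/3 + 3212/11633*1/12 + 1721/11633*1/6 = 2044/11633 = pi_Z  (ok)
  2135/11633*1/12 + 2521/11633*1/4 + 2044/11633*1/4 + 3212/11633*1/2 + 1721/11633*1/6 = 3212/11633 = pi_W  (ok)
  2135/11633*1/6 + 2521/11633*1/12 + 2044/11633*1/12 + 3212/11633*1/12 + 1721/11633*5/12 = 1721/11633 = pi_U  (ok)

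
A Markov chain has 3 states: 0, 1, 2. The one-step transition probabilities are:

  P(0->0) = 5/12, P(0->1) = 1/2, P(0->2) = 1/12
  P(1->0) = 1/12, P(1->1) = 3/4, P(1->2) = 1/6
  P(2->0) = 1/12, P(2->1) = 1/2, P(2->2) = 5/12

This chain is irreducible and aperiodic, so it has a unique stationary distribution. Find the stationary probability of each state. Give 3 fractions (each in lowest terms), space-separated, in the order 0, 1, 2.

Answer: 1/8 2/3 5/24

Derivation:
The stationary distribution satisfies pi = pi * P, i.e.:
  pi_0 = 5/12*pi_0 + 1/12*pi_1 + 1/12*pi_2
  pi_1 = 1/2*pi_0 + 3/4*pi_1 + 1/2*pi_2
  pi_2 = 1/12*pi_0 + 1/6*pi_1 + 5/12*pi_2
with normalization: pi_0 + pi_1 + pi_2 = 1.

Using the first 2 balance equations plus normalization, the linear system A*pi = b is:
  [-7/12, 1/12, 1/12] . pi = 0
  [1/2, -1/4, 1/2] . pi = 0
  [1, 1, 1] . pi = 1

Solving yields:
  pi_0 = 1/8
  pi_1 = 2/3
  pi_2 = 5/24

Verification (pi * P):
  1/8*5/12 + 2/3*1/12 + 5/24*1/12 = 1/8 = pi_0  (ok)
  1/8*1/2 + 2/3*3/4 + 5/24*1/2 = 2/3 = pi_1  (ok)
  1/8*1/12 + 2/3*1/6 + 5/24*5/12 = 5/24 = pi_2  (ok)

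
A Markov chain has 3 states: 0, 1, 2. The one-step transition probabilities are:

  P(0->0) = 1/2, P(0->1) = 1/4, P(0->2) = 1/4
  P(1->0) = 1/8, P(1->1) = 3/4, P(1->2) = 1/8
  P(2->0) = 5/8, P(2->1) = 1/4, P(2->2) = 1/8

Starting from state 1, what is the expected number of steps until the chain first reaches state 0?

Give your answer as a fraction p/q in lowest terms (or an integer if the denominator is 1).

Answer: 16/3

Derivation:
Let h_i = expected steps to first reach 0 from state i.
Boundary: h_0 = 0.
First-step equations for the other states:
  h_1 = 1 + 1/8*h_0 + 3/4*h_1 + 1/8*h_2
  h_2 = 1 + 5/8*h_0 + 1/4*h_1 + 1/8*h_2

Substituting h_0 = 0 and rearranging gives the linear system (I - Q) h = 1:
  [1/4, -1/8] . (h_1, h_2) = 1
  [-1/4, 7/8] . (h_1, h_2) = 1

Solving yields:
  h_1 = 16/3
  h_2 = 8/3

Starting state is 1, so the expected hitting time is h_1 = 16/3.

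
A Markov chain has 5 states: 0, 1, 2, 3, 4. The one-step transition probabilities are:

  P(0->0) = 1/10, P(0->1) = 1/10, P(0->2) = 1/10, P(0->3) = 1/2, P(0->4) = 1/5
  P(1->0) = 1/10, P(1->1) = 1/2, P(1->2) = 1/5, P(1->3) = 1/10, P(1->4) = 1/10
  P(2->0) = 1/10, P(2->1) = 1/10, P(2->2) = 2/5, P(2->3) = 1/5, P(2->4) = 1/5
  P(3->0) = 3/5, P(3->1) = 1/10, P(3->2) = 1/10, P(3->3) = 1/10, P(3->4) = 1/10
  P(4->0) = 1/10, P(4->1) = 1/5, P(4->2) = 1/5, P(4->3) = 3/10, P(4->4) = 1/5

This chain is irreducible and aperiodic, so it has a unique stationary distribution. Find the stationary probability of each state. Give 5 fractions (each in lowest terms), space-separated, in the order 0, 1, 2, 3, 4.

The stationary distribution satisfies pi = pi * P, i.e.:
  pi_0 = 1/10*pi_0 + 1/10*pi_1 + 1/10*pi_2 + 3/5*pi_3 + 1/10*pi_4
  pi_1 = 1/10*pi_0 + 1/2*pi_1 + 1/10*pi_2 + 1/10*pi_3 + 1/5*pi_4
  pi_2 = 1/10*pi_0 + 1/5*pi_1 + 2/5*pi_2 + 1/10*pi_3 + 1/5*pi_4
  pi_3 = 1/2*pi_0 + 1/10*pi_1 + 1/5*pi_2 + 1/10*pi_3 + 3/10*pi_4
  pi_4 = 1/5*pi_0 + 1/10*pi_1 + 1/5*pi_2 + 1/10*pi_3 + 1/5*pi_4
with normalization: pi_0 + pi_1 + pi_2 + pi_3 + pi_4 = 1.

Using the first 4 balance equations plus normalization, the linear system A*pi = b is:
  [-9/10, 1/10, 1/10, 3/5, 1/10] . pi = 0
  [1/10, -1/2, 1/10, 1/10, 1/5] . pi = 0
  [1/10, 1/5, -3/5, 1/10, 1/5] . pi = 0
  [1/2, 1/10, 1/5, -9/10, 3/10] . pi = 0
  [1, 1, 1, 1, 1] . pi = 1

Solving yields:
  pi_0 = 183/835
  pi_1 = 161/835
  pi_2 = 161/835
  pi_3 = 199/835
  pi_4 = 131/835

Verification (pi * P):
  183/835*1/10 + 161/835*1/10 + 161/835*1/10 + 199/835*3/5 + 131/835*1/10 = 183/835 = pi_0  (ok)
  183/835*1/10 + 161/835*1/2 + 161/835*1/10 + 199/835*1/10 + 131/835*1/5 = 161/835 = pi_1  (ok)
  183/835*1/10 + 161/835*1/5 + 161/835*2/5 + 199/835*1/10 + 131/835*1/5 = 161/835 = pi_2  (ok)
  183/835*1/2 + 161/835*1/10 + 161/835*1/5 + 199/835*1/10 + 131/835*3/10 = 199/835 = pi_3  (ok)
  183/835*1/5 + 161/835*1/10 + 161/835*1/5 + 199/835*1/10 + 131/835*1/5 = 131/835 = pi_4  (ok)

Answer: 183/835 161/835 161/835 199/835 131/835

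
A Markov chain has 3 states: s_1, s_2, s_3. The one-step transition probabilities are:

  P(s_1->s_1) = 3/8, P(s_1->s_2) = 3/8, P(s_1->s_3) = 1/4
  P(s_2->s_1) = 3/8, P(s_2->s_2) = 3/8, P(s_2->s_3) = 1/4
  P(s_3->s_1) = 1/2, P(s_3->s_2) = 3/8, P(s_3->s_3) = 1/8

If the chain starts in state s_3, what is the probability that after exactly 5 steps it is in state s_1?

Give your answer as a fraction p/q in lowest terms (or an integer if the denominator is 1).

Answer: 13199/32768

Derivation:
Computing P^5 by repeated multiplication:
P^1 =
  s_1: [3/8, 3/8, 1/4]
  s_2: [3/8, 3/8, 1/4]
  s_3: [1/2, 3/8, 1/8]
P^2 =
  s_1: [13/32, 3/8, 7/32]
  s_2: [13/32, 3/8, 7/32]
  s_3: [25/64, 3/8, 15/64]
P^3 =
  s_1: [103/256, 3/8, 57/256]
  s_2: [103/256, 3/8, 57/256]
  s_3: [207/512, 3/8, 113/512]
P^4 =
  s_1: [825/2048, 3/8, 455/2048]
  s_2: [825/2048, 3/8, 455/2048]
  s_3: [1649/4096, 3/8, 911/4096]
P^5 =
  s_1: [6599/16384, 3/8, 3641/16384]
  s_2: [6599/16384, 3/8, 3641/16384]
  s_3: [13199/32768, 3/8, 7281/32768]

(P^5)[s_3 -> s_1] = 13199/32768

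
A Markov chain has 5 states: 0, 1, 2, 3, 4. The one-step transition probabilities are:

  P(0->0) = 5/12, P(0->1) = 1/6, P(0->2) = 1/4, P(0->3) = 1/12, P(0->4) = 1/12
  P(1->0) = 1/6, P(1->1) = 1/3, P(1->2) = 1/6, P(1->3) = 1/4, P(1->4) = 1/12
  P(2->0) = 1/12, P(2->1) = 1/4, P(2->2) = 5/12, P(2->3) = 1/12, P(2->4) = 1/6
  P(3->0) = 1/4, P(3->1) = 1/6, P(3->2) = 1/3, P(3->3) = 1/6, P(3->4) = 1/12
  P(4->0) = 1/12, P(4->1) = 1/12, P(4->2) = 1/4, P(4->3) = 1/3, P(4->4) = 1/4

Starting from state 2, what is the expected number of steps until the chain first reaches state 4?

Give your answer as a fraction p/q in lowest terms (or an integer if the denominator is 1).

Answer: 444/53

Derivation:
Let h_i = expected steps to first reach 4 from state i.
Boundary: h_4 = 0.
First-step equations for the other states:
  h_0 = 1 + 5/12*h_0 + 1/6*h_1 + 1/4*h_2 + 1/12*h_3 + 1/12*h_4
  h_1 = 1 + 1/6*h_0 + 1/3*h_1 + 1/6*h_2 + 1/4*h_3 + 1/12*h_4
  h_2 = 1 + 1/12*h_0 + 1/4*h_1 + 5/12*h_2 + 1/12*h_3 + 1/6*h_4
  h_3 = 1 + 1/4*h_0 + 1/6*h_1 + 1/3*h_2 + 1/6*h_3 + 1/12*h_4

Substituting h_4 = 0 and rearranging gives the linear system (I - Q) h = 1:
  [7/12, -1/6, -1/4, -1/12] . (h_0, h_1, h_2, h_3) = 1
  [-1/6, 2/3, -1/6, -1/4] . (h_0, h_1, h_2, h_3) = 1
  [-1/12, -1/4, 7/12, -1/12] . (h_0, h_1, h_2, h_3) = 1
  [-1/4, -1/6, -1/3, 5/6] . (h_0, h_1, h_2, h_3) = 1

Solving yields:
  h_0 = 4436/477
  h_1 = 4472/477
  h_2 = 444/53
  h_3 = 4396/477

Starting state is 2, so the expected hitting time is h_2 = 444/53.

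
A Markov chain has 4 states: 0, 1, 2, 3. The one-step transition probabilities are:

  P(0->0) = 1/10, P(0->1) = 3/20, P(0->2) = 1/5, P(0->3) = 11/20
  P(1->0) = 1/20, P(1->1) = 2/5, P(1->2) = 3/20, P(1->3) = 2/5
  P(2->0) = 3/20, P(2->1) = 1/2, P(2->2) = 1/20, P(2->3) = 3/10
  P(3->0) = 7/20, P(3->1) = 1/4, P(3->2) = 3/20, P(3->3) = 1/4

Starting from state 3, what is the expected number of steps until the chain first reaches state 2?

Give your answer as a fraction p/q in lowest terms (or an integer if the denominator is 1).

Let h_i = expected steps to first reach 2 from state i.
Boundary: h_2 = 0.
First-step equations for the other states:
  h_0 = 1 + 1/10*h_0 + 3/20*h_1 + 1/5*h_2 + 11/20*h_3
  h_1 = 1 + 1/20*h_0 + 2/5*h_1 + 3/20*h_2 + 2/5*h_3
  h_3 = 1 + 7/20*h_0 + 1/4*h_1 + 3/20*h_2 + 1/4*h_3

Substituting h_2 = 0 and rearranging gives the linear system (I - Q) h = 1:
  [9/10, -3/20, -11/20] . (h_0, h_1, h_3) = 1
  [-1/20, 3/5, -2/5] . (h_0, h_1, h_3) = 1
  [-7/20, -1/4, 3/4] . (h_0, h_1, h_3) = 1

Solving yields:
  h_0 = 495/83
  h_1 = 2095/332
  h_3 = 2065/332

Starting state is 3, so the expected hitting time is h_3 = 2065/332.

Answer: 2065/332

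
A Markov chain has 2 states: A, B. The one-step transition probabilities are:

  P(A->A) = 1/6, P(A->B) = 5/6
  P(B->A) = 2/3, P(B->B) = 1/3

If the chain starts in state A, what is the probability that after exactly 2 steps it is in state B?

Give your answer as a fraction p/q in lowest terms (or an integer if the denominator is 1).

Answer: 5/12

Derivation:
Computing P^2 by repeated multiplication:
P^1 =
  A: [1/6, 5/6]
  B: [2/3, 1/3]
P^2 =
  A: [7/12, 5/12]
  B: [1/3, 2/3]

(P^2)[A -> B] = 5/12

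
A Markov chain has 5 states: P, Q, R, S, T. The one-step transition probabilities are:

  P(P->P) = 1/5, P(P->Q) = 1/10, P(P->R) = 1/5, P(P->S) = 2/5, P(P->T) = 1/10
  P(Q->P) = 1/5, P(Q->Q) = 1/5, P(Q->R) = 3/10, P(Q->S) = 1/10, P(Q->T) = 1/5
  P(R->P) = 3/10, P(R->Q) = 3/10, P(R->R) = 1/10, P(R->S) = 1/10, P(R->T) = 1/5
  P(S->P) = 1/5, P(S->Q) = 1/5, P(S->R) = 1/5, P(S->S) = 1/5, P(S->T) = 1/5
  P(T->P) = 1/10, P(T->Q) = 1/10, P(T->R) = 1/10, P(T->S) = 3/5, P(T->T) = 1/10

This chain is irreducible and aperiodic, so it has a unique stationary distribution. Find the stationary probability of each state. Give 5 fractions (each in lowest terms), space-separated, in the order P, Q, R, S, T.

The stationary distribution satisfies pi = pi * P, i.e.:
  pi_P = 1/5*pi_P + 1/5*pi_Q + 3/10*pi_R + 1/5*pi_S + 1/10*pi_T
  pi_Q = 1/10*pi_P + 1/5*pi_Q + 3/10*pi_R + 1/5*pi_S + 1/10*pi_T
  pi_R = 1/5*pi_P + 3/10*pi_Q + 1/10*pi_R + 1/5*pi_S + 1/10*pi_T
  pi_S = 2/5*pi_P + 1/10*pi_Q + 1/10*pi_R + 1/5*pi_S + 3/5*pi_T
  pi_T = 1/10*pi_P + 1/5*pi_Q + 1/5*pi_R + 1/5*pi_S + 1/10*pi_T
with normalization: pi_P + pi_Q + pi_R + pi_S + pi_T = 1.

Using the first 4 balance equations plus normalization, the linear system A*pi = b is:
  [-4/5, 1/5, 3/10, 1/5, 1/10] . pi = 0
  [1/10, -4/5, 3/10, 1/5, 1/10] . pi = 0
  [1/5, 3/10, -9/10, 1/5, 1/10] . pi = 0
  [2/5, 1/10, 1/10, -4/5, 3/5] . pi = 0
  [1, 1, 1, 1, 1] . pi = 1

Solving yields:
  pi_P = 2400/11881
  pi_Q = 2160/11881
  pi_R = 20/109
  pi_S = 3199/11881
  pi_T = 1942/11881

Verification (pi * P):
  2400/11881*1/5 + 2160/11881*1/5 + 20/109*3/10 + 3199/11881*1/5 + 1942/11881*1/10 = 2400/11881 = pi_P  (ok)
  2400/11881*1/10 + 2160/11881*1/5 + 20/109*3/10 + 3199/11881*1/5 + 1942/11881*1/10 = 2160/11881 = pi_Q  (ok)
  2400/11881*1/5 + 2160/11881*3/10 + 20/109*1/10 + 3199/11881*1/5 + 1942/11881*1/10 = 20/109 = pi_R  (ok)
  2400/11881*2/5 + 2160/11881*1/10 + 20/109*1/10 + 3199/11881*1/5 + 1942/11881*3/5 = 3199/11881 = pi_S  (ok)
  2400/11881*1/10 + 2160/11881*1/5 + 20/109*1/5 + 3199/11881*1/5 + 1942/11881*1/10 = 1942/11881 = pi_T  (ok)

Answer: 2400/11881 2160/11881 20/109 3199/11881 1942/11881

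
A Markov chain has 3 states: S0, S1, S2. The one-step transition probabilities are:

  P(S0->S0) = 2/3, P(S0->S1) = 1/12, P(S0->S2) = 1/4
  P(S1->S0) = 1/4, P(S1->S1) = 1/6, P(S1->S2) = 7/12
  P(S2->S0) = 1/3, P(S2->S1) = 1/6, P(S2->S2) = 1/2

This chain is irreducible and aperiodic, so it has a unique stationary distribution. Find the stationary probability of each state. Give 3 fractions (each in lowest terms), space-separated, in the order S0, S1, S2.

Answer: 46/95 12/95 37/95

Derivation:
The stationary distribution satisfies pi = pi * P, i.e.:
  pi_S0 = 2/3*pi_S0 + 1/4*pi_S1 + 1/3*pi_S2
  pi_S1 = 1/12*pi_S0 + 1/6*pi_S1 + 1/6*pi_S2
  pi_S2 = 1/4*pi_S0 + 7/12*pi_S1 + 1/2*pi_S2
with normalization: pi_S0 + pi_S1 + pi_S2 = 1.

Using the first 2 balance equations plus normalization, the linear system A*pi = b is:
  [-1/3, 1/4, 1/3] . pi = 0
  [1/12, -5/6, 1/6] . pi = 0
  [1, 1, 1] . pi = 1

Solving yields:
  pi_S0 = 46/95
  pi_S1 = 12/95
  pi_S2 = 37/95

Verification (pi * P):
  46/95*2/3 + 12/95*1/4 + 37/95*1/3 = 46/95 = pi_S0  (ok)
  46/95*1/12 + 12/95*1/6 + 37/95*1/6 = 12/95 = pi_S1  (ok)
  46/95*1/4 + 12/95*7/12 + 37/95*1/2 = 37/95 = pi_S2  (ok)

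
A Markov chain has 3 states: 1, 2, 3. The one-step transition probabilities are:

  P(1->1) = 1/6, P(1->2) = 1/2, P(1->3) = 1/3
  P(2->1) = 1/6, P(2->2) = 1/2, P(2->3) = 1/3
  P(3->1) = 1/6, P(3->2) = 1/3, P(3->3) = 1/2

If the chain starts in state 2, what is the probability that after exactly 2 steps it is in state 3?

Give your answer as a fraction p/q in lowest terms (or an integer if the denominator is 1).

Answer: 7/18

Derivation:
Computing P^2 by repeated multiplication:
P^1 =
  1: [1/6, 1/2, 1/3]
  2: [1/6, 1/2, 1/3]
  3: [1/6, 1/3, 1/2]
P^2 =
  1: [1/6, 4/9, 7/18]
  2: [1/6, 4/9, 7/18]
  3: [1/6, 5/12, 5/12]

(P^2)[2 -> 3] = 7/18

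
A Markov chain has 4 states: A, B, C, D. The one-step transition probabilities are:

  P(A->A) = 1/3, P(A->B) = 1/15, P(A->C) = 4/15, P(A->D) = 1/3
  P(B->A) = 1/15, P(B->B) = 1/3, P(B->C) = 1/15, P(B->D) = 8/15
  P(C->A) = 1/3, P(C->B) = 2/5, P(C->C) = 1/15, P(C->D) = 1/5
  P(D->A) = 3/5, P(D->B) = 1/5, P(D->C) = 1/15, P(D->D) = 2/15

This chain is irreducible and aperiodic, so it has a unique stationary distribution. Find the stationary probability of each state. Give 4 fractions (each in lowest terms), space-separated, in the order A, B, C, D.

Answer: 1319/3693 767/3693 170/1231 1097/3693

Derivation:
The stationary distribution satisfies pi = pi * P, i.e.:
  pi_A = 1/3*pi_A + 1/15*pi_B + 1/3*pi_C + 3/5*pi_D
  pi_B = 1/15*pi_A + 1/3*pi_B + 2/5*pi_C + 1/5*pi_D
  pi_C = 4/15*pi_A + 1/15*pi_B + 1/15*pi_C + 1/15*pi_D
  pi_D = 1/3*pi_A + 8/15*pi_B + 1/5*pi_C + 2/15*pi_D
with normalization: pi_A + pi_B + pi_C + pi_D = 1.

Using the first 3 balance equations plus normalization, the linear system A*pi = b is:
  [-2/3, 1/15, 1/3, 3/5] . pi = 0
  [1/15, -2/3, 2/5, 1/5] . pi = 0
  [4/15, 1/15, -14/15, 1/15] . pi = 0
  [1, 1, 1, 1] . pi = 1

Solving yields:
  pi_A = 1319/3693
  pi_B = 767/3693
  pi_C = 170/1231
  pi_D = 1097/3693

Verification (pi * P):
  1319/3693*1/3 + 767/3693*1/15 + 170/1231*1/3 + 1097/3693*3/5 = 1319/3693 = pi_A  (ok)
  1319/3693*1/15 + 767/3693*1/3 + 170/1231*2/5 + 1097/3693*1/5 = 767/3693 = pi_B  (ok)
  1319/3693*4/15 + 767/3693*1/15 + 170/1231*1/15 + 1097/3693*1/15 = 170/1231 = pi_C  (ok)
  1319/3693*1/3 + 767/3693*8/15 + 170/1231*1/5 + 1097/3693*2/15 = 1097/3693 = pi_D  (ok)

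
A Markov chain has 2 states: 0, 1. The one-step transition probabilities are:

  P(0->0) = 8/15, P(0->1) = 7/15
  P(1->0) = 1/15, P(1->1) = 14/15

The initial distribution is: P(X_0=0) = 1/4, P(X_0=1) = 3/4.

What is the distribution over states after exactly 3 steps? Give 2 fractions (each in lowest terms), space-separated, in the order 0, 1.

Answer: 1859/13500 11641/13500

Derivation:
Propagating the distribution step by step (d_{t+1} = d_t * P):
d_0 = (0=1/4, 1=3/4)
  d_1[0] = 1/4*8/15 + 3/4*1/15 = 11/60
  d_1[1] = 1/4*7/15 + 3/4*14/15 = 49/60
d_1 = (0=11/60, 1=49/60)
  d_2[0] = 11/60*8/15 + 49/60*1/15 = 137/900
  d_2[1] = 11/60*7/15 + 49/60*14/15 = 763/900
d_2 = (0=137/900, 1=763/900)
  d_3[0] = 137/900*8/15 + 763/900*1/15 = 1859/13500
  d_3[1] = 137/900*7/15 + 763/900*14/15 = 11641/13500
d_3 = (0=1859/13500, 1=11641/13500)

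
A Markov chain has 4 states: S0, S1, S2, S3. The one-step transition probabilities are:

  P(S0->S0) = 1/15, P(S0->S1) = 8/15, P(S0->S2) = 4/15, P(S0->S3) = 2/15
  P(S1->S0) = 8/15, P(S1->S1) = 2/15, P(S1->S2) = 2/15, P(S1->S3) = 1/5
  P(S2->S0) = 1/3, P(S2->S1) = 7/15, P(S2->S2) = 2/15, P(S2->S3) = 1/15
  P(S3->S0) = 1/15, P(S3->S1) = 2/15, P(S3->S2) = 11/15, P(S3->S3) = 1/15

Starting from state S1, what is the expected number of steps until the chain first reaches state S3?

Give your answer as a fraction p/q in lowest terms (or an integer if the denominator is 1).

Answer: 280/43

Derivation:
Let h_i = expected steps to first reach S3 from state i.
Boundary: h_S3 = 0.
First-step equations for the other states:
  h_S0 = 1 + 1/15*h_S0 + 8/15*h_S1 + 4/15*h_S2 + 2/15*h_S3
  h_S1 = 1 + 8/15*h_S0 + 2/15*h_S1 + 2/15*h_S2 + 1/5*h_S3
  h_S2 = 1 + 1/3*h_S0 + 7/15*h_S1 + 2/15*h_S2 + 1/15*h_S3

Substituting h_S3 = 0 and rearranging gives the linear system (I - Q) h = 1:
  [14/15, -8/15, -4/15] . (h_S0, h_S1, h_S2) = 1
  [-8/15, 13/15, -2/15] . (h_S0, h_S1, h_S2) = 1
  [-1/3, -7/15, 13/15] . (h_S0, h_S1, h_S2) = 1

Solving yields:
  h_S0 = 1775/258
  h_S1 = 280/43
  h_S2 = 1885/258

Starting state is S1, so the expected hitting time is h_S1 = 280/43.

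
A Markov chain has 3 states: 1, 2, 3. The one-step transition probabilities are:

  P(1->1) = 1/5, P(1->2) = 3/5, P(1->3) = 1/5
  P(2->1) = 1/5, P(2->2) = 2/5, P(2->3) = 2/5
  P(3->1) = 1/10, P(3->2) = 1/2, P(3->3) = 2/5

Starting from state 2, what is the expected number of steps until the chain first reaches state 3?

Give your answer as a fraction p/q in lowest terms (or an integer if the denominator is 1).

Let h_i = expected steps to first reach 3 from state i.
Boundary: h_3 = 0.
First-step equations for the other states:
  h_1 = 1 + 1/5*h_1 + 3/5*h_2 + 1/5*h_3
  h_2 = 1 + 1/5*h_1 + 2/5*h_2 + 2/5*h_3

Substituting h_3 = 0 and rearranging gives the linear system (I - Q) h = 1:
  [4/5, -3/5] . (h_1, h_2) = 1
  [-1/5, 3/5] . (h_1, h_2) = 1

Solving yields:
  h_1 = 10/3
  h_2 = 25/9

Starting state is 2, so the expected hitting time is h_2 = 25/9.

Answer: 25/9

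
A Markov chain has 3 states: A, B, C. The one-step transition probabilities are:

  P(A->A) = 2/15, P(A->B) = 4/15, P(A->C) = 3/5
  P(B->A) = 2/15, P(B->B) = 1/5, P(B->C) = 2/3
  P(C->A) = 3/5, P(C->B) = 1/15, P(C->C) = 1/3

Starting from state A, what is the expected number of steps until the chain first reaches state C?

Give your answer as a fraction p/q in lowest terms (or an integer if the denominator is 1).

Let h_i = expected steps to first reach C from state i.
Boundary: h_C = 0.
First-step equations for the other states:
  h_A = 1 + 2/15*h_A + 4/15*h_B + 3/5*h_C
  h_B = 1 + 2/15*h_A + 1/5*h_B + 2/3*h_C

Substituting h_C = 0 and rearranging gives the linear system (I - Q) h = 1:
  [13/15, -4/15] . (h_A, h_B) = 1
  [-2/15, 4/5] . (h_A, h_B) = 1

Solving yields:
  h_A = 60/37
  h_B = 225/148

Starting state is A, so the expected hitting time is h_A = 60/37.

Answer: 60/37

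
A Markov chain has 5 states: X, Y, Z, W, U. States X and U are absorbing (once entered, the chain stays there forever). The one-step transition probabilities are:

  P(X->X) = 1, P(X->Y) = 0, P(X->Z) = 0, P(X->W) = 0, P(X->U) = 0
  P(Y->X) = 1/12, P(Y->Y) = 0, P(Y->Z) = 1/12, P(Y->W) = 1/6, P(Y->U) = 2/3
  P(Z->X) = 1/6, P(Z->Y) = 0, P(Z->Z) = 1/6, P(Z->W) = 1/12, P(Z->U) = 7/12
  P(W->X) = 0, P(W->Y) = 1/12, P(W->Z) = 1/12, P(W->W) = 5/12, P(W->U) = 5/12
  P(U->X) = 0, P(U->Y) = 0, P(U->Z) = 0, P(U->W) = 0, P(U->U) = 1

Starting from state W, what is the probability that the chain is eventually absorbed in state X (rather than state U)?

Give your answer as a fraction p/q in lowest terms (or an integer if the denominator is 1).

Answer: 12/269

Derivation:
Let a_i = P(absorbed in X | start in state i).
Boundary conditions: a_X = 1, a_U = 0.
For each transient state i, a_i = sum_j P(i->j) * a_j:
  a_Y = 1/12*a_X + 0*a_Y + 1/12*a_Z + 1/6*a_W + 2/3*a_U
  a_Z = 1/6*a_X + 0*a_Y + 1/6*a_Z + 1/12*a_W + 7/12*a_U
  a_W = 0*a_X + 1/12*a_Y + 1/12*a_Z + 5/12*a_W + 5/12*a_U

Substituting a_X = 1 and a_U = 0, rearrange to (I - Q) a = r where r[i] = P(i -> X):
  [1, -1/12, -1/6] . (a_Y, a_Z, a_W) = 1/12
  [0, 5/6, -1/12] . (a_Y, a_Z, a_W) = 1/6
  [-1/12, -1/12, 7/12] . (a_Y, a_Z, a_W) = 0

Solving yields:
  a_Y = 29/269
  a_Z = 55/269
  a_W = 12/269

Starting state is W, so the absorption probability is a_W = 12/269.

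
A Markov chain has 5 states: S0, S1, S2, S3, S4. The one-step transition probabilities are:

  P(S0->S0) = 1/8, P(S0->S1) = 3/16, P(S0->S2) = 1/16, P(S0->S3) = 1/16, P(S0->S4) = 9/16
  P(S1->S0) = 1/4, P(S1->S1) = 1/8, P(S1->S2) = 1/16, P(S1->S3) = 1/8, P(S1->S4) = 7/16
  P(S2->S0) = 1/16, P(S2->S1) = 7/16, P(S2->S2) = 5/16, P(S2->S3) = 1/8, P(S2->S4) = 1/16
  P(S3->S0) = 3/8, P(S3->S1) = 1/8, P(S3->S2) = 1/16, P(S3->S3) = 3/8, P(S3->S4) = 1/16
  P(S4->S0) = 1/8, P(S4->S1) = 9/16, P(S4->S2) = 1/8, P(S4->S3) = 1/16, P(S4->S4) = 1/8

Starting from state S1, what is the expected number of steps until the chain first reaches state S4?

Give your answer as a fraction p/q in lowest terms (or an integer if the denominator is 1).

Let h_i = expected steps to first reach S4 from state i.
Boundary: h_S4 = 0.
First-step equations for the other states:
  h_S0 = 1 + 1/8*h_S0 + 3/16*h_S1 + 1/16*h_S2 + 1/16*h_S3 + 9/16*h_S4
  h_S1 = 1 + 1/4*h_S0 + 1/8*h_S1 + 1/16*h_S2 + 1/8*h_S3 + 7/16*h_S4
  h_S2 = 1 + 1/16*h_S0 + 7/16*h_S1 + 5/16*h_S2 + 1/8*h_S3 + 1/16*h_S4
  h_S3 = 1 + 3/8*h_S0 + 1/8*h_S1 + 1/16*h_S2 + 3/8*h_S3 + 1/16*h_S4

Substituting h_S4 = 0 and rearranging gives the linear system (I - Q) h = 1:
  [7/8, -3/16, -1/16, -1/16] . (h_S0, h_S1, h_S2, h_S3) = 1
  [-1/4, 7/8, -1/16, -1/8] . (h_S0, h_S1, h_S2, h_S3) = 1
  [-1/16, -7/16, 11/16, -1/8] . (h_S0, h_S1, h_S2, h_S3) = 1
  [-3/8, -1/8, -1/16, 5/8] . (h_S0, h_S1, h_S2, h_S3) = 1

Solving yields:
  h_S0 = 6016/2643
  h_S1 = 6976/2643
  h_S2 = 3568/881
  h_S3 = 10304/2643

Starting state is S1, so the expected hitting time is h_S1 = 6976/2643.

Answer: 6976/2643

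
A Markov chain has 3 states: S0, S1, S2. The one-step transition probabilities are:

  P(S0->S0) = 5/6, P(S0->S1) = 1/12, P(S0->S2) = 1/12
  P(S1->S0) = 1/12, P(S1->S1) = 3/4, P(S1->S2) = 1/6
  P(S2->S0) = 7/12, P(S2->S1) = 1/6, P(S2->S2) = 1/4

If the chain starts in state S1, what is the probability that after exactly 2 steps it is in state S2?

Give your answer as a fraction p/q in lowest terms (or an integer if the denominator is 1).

Answer: 25/144

Derivation:
Computing P^2 by repeated multiplication:
P^1 =
  S0: [5/6, 1/12, 1/12]
  S1: [1/12, 3/4, 1/6]
  S2: [7/12, 1/6, 1/4]
P^2 =
  S0: [3/4, 7/48, 5/48]
  S1: [11/48, 43/72, 25/144]
  S2: [31/48, 31/144, 5/36]

(P^2)[S1 -> S2] = 25/144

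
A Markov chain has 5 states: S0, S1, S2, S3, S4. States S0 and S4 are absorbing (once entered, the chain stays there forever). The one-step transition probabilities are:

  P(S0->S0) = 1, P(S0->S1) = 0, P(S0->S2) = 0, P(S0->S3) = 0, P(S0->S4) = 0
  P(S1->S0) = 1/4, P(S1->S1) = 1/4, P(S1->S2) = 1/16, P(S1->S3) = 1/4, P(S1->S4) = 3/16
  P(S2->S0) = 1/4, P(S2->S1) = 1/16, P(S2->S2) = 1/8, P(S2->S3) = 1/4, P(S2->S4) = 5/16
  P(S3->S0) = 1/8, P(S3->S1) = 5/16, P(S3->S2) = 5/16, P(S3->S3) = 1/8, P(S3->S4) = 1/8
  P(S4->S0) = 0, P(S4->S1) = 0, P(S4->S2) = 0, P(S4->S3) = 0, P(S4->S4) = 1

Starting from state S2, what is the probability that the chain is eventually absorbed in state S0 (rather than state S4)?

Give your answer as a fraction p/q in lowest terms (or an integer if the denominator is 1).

Let a_i = P(absorbed in S0 | start in state i).
Boundary conditions: a_S0 = 1, a_S4 = 0.
For each transient state i, a_i = sum_j P(i->j) * a_j:
  a_S1 = 1/4*a_S0 + 1/4*a_S1 + 1/16*a_S2 + 1/4*a_S3 + 3/16*a_S4
  a_S2 = 1/4*a_S0 + 1/16*a_S1 + 1/8*a_S2 + 1/4*a_S3 + 5/16*a_S4
  a_S3 = 1/8*a_S0 + 5/16*a_S1 + 5/16*a_S2 + 1/8*a_S3 + 1/8*a_S4

Substituting a_S0 = 1 and a_S4 = 0, rearrange to (I - Q) a = r where r[i] = P(i -> S0):
  [3/4, -1/16, -1/4] . (a_S1, a_S2, a_S3) = 1/4
  [-1/16, 7/8, -1/4] . (a_S1, a_S2, a_S3) = 1/4
  [-5/16, -5/16, 7/8] . (a_S1, a_S2, a_S3) = 1/8

Solving yields:
  a_S1 = 480/889
  a_S2 = 416/889
  a_S3 = 447/889

Starting state is S2, so the absorption probability is a_S2 = 416/889.

Answer: 416/889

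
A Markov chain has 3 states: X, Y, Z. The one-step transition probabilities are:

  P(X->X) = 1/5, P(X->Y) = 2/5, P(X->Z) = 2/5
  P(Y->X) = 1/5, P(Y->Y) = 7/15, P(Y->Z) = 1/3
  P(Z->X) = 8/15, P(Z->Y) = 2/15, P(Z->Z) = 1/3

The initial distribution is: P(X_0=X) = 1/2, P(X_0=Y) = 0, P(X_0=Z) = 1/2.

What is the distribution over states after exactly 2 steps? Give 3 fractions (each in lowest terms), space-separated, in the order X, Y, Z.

Answer: 29/90 8/25 161/450

Derivation:
Propagating the distribution step by step (d_{t+1} = d_t * P):
d_0 = (X=1/2, Y=0, Z=1/2)
  d_1[X] = 1/2*1/5 + 0*1/5 + 1/2*8/15 = 11/30
  d_1[Y] = 1/2*2/5 + 0*7/15 + 1/2*2/15 = 4/15
  d_1[Z] = 1/2*2/5 + 0*1/3 + 1/2*1/3 = 11/30
d_1 = (X=11/30, Y=4/15, Z=11/30)
  d_2[X] = 11/30*1/5 + 4/15*1/5 + 11/30*8/15 = 29/90
  d_2[Y] = 11/30*2/5 + 4/15*7/15 + 11/30*2/15 = 8/25
  d_2[Z] = 11/30*2/5 + 4/15*1/3 + 11/30*1/3 = 161/450
d_2 = (X=29/90, Y=8/25, Z=161/450)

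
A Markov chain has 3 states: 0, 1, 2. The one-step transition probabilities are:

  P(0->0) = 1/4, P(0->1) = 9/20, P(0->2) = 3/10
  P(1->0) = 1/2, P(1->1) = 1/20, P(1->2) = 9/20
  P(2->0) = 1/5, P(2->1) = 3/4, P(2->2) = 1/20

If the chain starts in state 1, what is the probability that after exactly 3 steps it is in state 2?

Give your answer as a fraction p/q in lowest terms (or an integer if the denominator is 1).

Answer: 42/125

Derivation:
Computing P^3 by repeated multiplication:
P^1 =
  0: [1/4, 9/20, 3/10]
  1: [1/2, 1/20, 9/20]
  2: [1/5, 3/4, 1/20]
P^2 =
  0: [139/400, 9/25, 117/400]
  1: [6/25, 113/200, 39/200]
  2: [87/200, 33/200, 2/5]
P^3 =
  0: [2603/8000, 63/160, 2247/8000]
  1: [763/2000, 113/400, 42/125]
  2: [217/800, 63/125, 899/4000]

(P^3)[1 -> 2] = 42/125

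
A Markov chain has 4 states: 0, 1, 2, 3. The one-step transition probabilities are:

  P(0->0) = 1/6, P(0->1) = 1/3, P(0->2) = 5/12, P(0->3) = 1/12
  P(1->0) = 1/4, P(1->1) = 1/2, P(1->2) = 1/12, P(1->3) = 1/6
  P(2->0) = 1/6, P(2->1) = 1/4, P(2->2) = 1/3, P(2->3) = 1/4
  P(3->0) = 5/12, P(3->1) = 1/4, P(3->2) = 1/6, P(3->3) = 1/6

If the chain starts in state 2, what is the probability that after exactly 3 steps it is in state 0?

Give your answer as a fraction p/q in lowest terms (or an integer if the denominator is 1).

Answer: 413/1728

Derivation:
Computing P^3 by repeated multiplication:
P^1 =
  0: [1/6, 1/3, 5/12, 1/12]
  1: [1/4, 1/2, 1/12, 1/6]
  2: [1/6, 1/4, 1/3, 1/4]
  3: [5/12, 1/4, 1/6, 1/6]
P^2 =
  0: [31/144, 25/72, 1/4, 3/16]
  1: [1/4, 19/48, 29/144, 11/72]
  2: [1/4, 47/144, 35/144, 13/72]
  3: [11/48, 25/72, 5/18, 7/48]
P^3 =
  0: [419/1728, 613/1728, 403/1728, 293/1728]
  1: [137/576, 71/192, 397/1728, 281/1728]
  2: [413/1728, 203/576, 419/1728, 287/1728]
  3: [401/1728, 205/576, 139/576, 295/1728]

(P^3)[2 -> 0] = 413/1728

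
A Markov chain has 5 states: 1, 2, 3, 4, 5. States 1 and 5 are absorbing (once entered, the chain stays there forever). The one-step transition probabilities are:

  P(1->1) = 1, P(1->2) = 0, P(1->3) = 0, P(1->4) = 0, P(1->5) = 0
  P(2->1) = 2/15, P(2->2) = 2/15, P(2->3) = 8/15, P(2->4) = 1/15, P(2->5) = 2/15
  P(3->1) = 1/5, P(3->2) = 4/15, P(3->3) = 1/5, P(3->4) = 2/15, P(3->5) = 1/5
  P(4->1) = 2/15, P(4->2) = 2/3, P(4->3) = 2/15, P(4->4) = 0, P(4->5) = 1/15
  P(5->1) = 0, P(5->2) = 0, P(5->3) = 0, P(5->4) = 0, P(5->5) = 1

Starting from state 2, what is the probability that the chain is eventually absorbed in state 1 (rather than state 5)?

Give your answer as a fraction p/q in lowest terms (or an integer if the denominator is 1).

Let a_i = P(absorbed in 1 | start in state i).
Boundary conditions: a_1 = 1, a_5 = 0.
For each transient state i, a_i = sum_j P(i->j) * a_j:
  a_2 = 2/15*a_1 + 2/15*a_2 + 8/15*a_3 + 1/15*a_4 + 2/15*a_5
  a_3 = 1/5*a_1 + 4/15*a_2 + 1/5*a_3 + 2/15*a_4 + 1/5*a_5
  a_4 = 2/15*a_1 + 2/3*a_2 + 2/15*a_3 + 0*a_4 + 1/15*a_5

Substituting a_1 = 1 and a_5 = 0, rearrange to (I - Q) a = r where r[i] = P(i -> 1):
  [13/15, -8/15, -1/15] . (a_2, a_3, a_4) = 2/15
  [-4/15, 4/5, -2/15] . (a_2, a_3, a_4) = 1/5
  [-2/3, -2/15, 1] . (a_2, a_3, a_4) = 2/15

Solving yields:
  a_2 = 387/760
  a_3 = 155/304
  a_4 = 411/760

Starting state is 2, so the absorption probability is a_2 = 387/760.

Answer: 387/760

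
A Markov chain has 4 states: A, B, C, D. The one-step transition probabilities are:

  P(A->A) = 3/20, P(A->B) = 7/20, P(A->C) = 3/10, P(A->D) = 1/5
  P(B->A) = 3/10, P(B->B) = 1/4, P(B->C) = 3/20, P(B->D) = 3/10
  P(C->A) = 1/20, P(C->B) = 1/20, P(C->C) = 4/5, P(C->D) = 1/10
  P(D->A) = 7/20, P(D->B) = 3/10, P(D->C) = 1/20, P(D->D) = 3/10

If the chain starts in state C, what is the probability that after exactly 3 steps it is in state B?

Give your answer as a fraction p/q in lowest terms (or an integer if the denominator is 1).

Computing P^3 by repeated multiplication:
P^1 =
  A: [3/20, 7/20, 3/10, 1/5]
  B: [3/10, 1/4, 3/20, 3/10]
  C: [1/20, 1/20, 4/5, 1/10]
  D: [7/20, 3/10, 1/20, 3/10]
P^2 =
  A: [17/80, 43/200, 139/400, 9/40]
  B: [93/400, 53/200, 21/80, 6/25]
  C: [39/400, 1/10, 267/400, 27/200]
  D: [1/4, 29/100, 41/200, 51/200]
P^3 =
  A: [77/400, 213/1000, 1541/4000, 837/4000]
  B: [423/2000, 931/4000, 663/2000, 897/4000]
  C: [501/4000, 133/1000, 117/200, 627/4000]
  D: [28/125, 987/4000, 1181/4000, 117/500]

(P^3)[C -> B] = 133/1000

Answer: 133/1000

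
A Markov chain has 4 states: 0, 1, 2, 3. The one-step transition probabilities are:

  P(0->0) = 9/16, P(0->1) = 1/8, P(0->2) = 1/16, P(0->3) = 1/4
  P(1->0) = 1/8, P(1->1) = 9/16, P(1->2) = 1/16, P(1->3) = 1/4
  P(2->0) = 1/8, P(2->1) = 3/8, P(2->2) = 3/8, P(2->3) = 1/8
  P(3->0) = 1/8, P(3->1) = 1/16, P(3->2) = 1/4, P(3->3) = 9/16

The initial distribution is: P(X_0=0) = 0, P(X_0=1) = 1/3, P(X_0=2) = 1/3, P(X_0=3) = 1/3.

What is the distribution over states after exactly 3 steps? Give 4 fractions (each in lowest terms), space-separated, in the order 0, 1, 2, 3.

Propagating the distribution step by step (d_{t+1} = d_t * P):
d_0 = (0=0, 1=1/3, 2=1/3, 3=1/3)
  d_1[0] = 0*9/16 + 1/3*1/8 + 1/3*1/8 + 1/3*1/8 = 1/8
  d_1[1] = 0*1/8 + 1/3*9/16 + 1/3*3/8 + 1/3*1/16 = 1/3
  d_1[2] = 0*1/16 + 1/3*1/16 + 1/3*3/8 + 1/3*1/4 = 11/48
  d_1[3] = 0*1/4 + 1/3*1/4 + 1/3*1/8 + 1/3*9/16 = 5/16
d_1 = (0=1/8, 1=1/3, 2=11/48, 3=5/16)
  d_2[0] = 1/8*9/16 + 1/3*1/8 + 11/48*1/8 + 5/16*1/8 = 23/128
  d_2[1] = 1/8*1/8 + 1/3*9/16 + 11/48*3/8 + 5/16*1/16 = 79/256
  d_2[2] = 1/8*1/16 + 1/3*1/16 + 11/48*3/8 + 5/16*1/4 = 37/192
  d_2[3] = 1/8*1/4 + 1/3*1/4 + 11/48*1/8 + 5/16*9/16 = 245/768
d_2 = (0=23/128, 1=79/256, 2=37/192, 3=245/768)
  d_3[0] = 23/128*9/16 + 79/256*1/8 + 37/192*1/8 + 245/768*1/8 = 417/2048
  d_3[1] = 23/128*1/8 + 79/256*9/16 + 37/192*3/8 + 245/768*1/16 = 1771/6144
  d_3[2] = 23/128*1/16 + 79/256*1/16 + 37/192*3/8 + 245/768*1/4 = 2243/12288
  d_3[3] = 23/128*1/4 + 79/256*1/4 + 37/192*1/8 + 245/768*9/16 = 4001/12288
d_3 = (0=417/2048, 1=1771/6144, 2=2243/12288, 3=4001/12288)

Answer: 417/2048 1771/6144 2243/12288 4001/12288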